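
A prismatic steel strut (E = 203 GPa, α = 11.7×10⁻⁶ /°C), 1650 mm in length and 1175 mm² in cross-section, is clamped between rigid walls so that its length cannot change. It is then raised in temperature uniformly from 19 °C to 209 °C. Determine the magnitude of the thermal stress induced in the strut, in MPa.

σ ≈ 451 MPa (compressive)

With length fixed, the mechanical strain must cancel the thermal strain αΔT = 11.7×10⁻⁶ × 190 = 2223×10⁻⁶.
The stress required to suppress this strain is σ = Eε = 203×10³ × 2223×10⁻⁶ = 451.3 MPa, compressive since the strut is trying to expand.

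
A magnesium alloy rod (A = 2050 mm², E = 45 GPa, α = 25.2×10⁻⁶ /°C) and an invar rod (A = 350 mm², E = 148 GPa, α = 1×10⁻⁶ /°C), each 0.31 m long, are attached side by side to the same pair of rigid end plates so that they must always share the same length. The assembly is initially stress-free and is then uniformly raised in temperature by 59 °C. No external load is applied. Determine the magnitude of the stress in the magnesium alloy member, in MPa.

Equilibrium of a rigid end plate with no external load gives equal and opposite internal forces ±P in the two members. Since α_{magnesium alloy} > α_{invar}, heating drives the magnesium alloy into compression and the invar into tension.
Compatibility of the two members (thermal + elastic change equal): (α₁ − α₂)ΔT = P·[1/(A₁E₁) + 1/(A₂E₂)].
|α₁ − α₂|·ΔT = 24.2×10⁻⁶ × 59 = 0.001428.
1/(A₁E₁) + 1/(A₂E₂) = 1/(2050×45×10³) + 1/(350×148×10³) = 3.015×10⁻⁸ N⁻¹.
So P = 0.001428 / 3.015×10⁻⁸ = 47.36 kN.
σ_{magnesium alloy} = P/A₁ = 47360/2050 = 23.1 MPa, compressive.

σ ≈ 23.1 MPa (compressive)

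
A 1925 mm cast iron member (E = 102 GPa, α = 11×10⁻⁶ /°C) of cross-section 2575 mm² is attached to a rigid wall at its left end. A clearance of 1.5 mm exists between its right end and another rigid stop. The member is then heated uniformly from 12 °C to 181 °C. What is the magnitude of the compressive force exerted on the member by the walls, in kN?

If the wall were absent the member would grow by αΔT L = 11×10⁻⁶ × 169 × 1925 = 3.579 mm.
The gap closes (δ_free > 1.5 mm) and the wall then resists a further 3.579 − 1.5 = 2.079 mm of expansion.
So σ = E(δ_free − g)/L = 102×10³ × 2.079/1925 = 110.1 MPa.
P = σA = 110.1 × 2575 = 283.6 kN.

P ≈ 284 kN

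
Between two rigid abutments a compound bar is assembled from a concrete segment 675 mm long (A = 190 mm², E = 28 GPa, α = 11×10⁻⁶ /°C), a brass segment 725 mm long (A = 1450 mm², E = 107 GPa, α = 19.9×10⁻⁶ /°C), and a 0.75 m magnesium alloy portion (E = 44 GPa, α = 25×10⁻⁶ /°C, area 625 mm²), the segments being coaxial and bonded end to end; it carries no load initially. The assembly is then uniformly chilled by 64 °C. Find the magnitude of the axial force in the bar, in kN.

P ≈ 16.4 kN (tensile)

With the walls removed the bar would change length by δ_free = Σ αᵢΔT Lᵢ = 11×10⁻⁶×64×675 + 19.9×10⁻⁶×64×725 + 25×10⁻⁶×64×750 = 2.599 mm.
The rigid supports impose zero overall length change; the single axial force P common to all segments must satisfy P Σ Lᵢ/(AᵢEᵢ) = δ_free.
The series flexibility is Σ Lᵢ/(AᵢEᵢ) = 675/(190×28×10³) + 725/(1450×107×10³) + 750/(625×44×10³) = 0.0001588 mm/N.
P = 2.599 / 0.0001588 = 16360 N = 16.36 kN, tensile.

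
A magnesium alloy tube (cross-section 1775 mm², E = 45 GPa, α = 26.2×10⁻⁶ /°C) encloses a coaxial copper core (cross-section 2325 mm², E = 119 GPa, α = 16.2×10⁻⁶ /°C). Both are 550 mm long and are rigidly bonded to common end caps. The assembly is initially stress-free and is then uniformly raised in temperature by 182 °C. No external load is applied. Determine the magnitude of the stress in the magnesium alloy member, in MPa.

σ ≈ 63.6 MPa (compressive)

Both members must finish at the same length. With the larger α, the magnesium alloy tends to over-expand; the plates restrain it, putting the magnesium alloy in compression and the copper in tension. With no external load the two internal forces are equal and opposite, magnitude P.
Setting the final lengths equal and cancelling L: (α₁ − α₂)ΔT = P/(A₁E₁) + P/(A₂E₂).
|α₁ − α₂|·ΔT = 10×10⁻⁶ × 182 = 0.00182.
1/(A₁E₁) + 1/(A₂E₂) = 1/(1775×45×10³) + 1/(2325×119×10³) = 1.613×10⁻⁸ N⁻¹.
P = 0.00182 / 1.613×10⁻⁸ = 112800 N = 112.8 kN.
σ_{magnesium alloy} = P/A₁ = 112800/1775 = 63.55 MPa, compressive.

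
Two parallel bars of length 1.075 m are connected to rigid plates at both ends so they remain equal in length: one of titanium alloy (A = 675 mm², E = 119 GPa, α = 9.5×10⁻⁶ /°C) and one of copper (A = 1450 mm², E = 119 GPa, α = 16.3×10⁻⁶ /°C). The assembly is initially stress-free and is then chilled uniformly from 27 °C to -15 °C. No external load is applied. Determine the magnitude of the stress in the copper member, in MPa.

Equilibrium of a rigid end plate with no external load gives equal and opposite internal forces ±P in the two members. Since α_{copper} > α_{titanium alloy}, cooling drives the copper into tension and the titanium alloy into compression.
Setting the final lengths equal and cancelling L: (α₁ − α₂)ΔT = P/(A₁E₁) + P/(A₂E₂).
|α₁ − α₂|·ΔT = 6.8×10⁻⁶ × 42 = 0.0002856.
1/(A₁E₁) + 1/(A₂E₂) = 1/(675×119×10³) + 1/(1450×119×10³) = 1.824×10⁻⁸ N⁻¹.
P = 0.0002856 / 1.824×10⁻⁸ = 15650 N = 15.65 kN.
σ_{copper} = P/A₂ = 15650/1450 = 10.8 MPa, tensile.

σ ≈ 10.8 MPa (tensile)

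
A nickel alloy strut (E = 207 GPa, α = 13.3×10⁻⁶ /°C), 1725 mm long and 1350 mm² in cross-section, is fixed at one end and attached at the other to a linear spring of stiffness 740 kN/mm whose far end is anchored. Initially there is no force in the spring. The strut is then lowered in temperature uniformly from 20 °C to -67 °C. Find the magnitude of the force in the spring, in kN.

If the spring were absent the strut would shorten by αΔT L = 13.3×10⁻⁶ × 87 × 1725 = 1.996 mm.
With a force P in the spring, the elastic change of the strut is PL/(AE) and that of the spring is P/k; compatibility requires their sum to equal δ_free.
So P = δ_free / [L/(AE) + 1/k] = 1.996 / [ 1725/(1350×207×10³) + 1/(740×10³) ].
P = 1.996 / 7.524×10⁻⁶ = 265300 N.

P ≈ 265 kN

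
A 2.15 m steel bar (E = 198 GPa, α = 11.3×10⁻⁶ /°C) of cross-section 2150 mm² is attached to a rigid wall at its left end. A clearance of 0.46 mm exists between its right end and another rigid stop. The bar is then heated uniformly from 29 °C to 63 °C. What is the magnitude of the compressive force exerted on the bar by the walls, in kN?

P ≈ 72.5 kN

Unrestrained expansion: δ_free = αΔT L = 11.3×10⁻⁶ × 34 × 2150 = 0.826 mm.
The gap closes (δ_free > 0.46 mm) and the wall then resists a further 0.826 − 0.46 = 0.366 mm of expansion.
Compatibility: PL/(AE) = 0.366 mm, so σ = P/A = E × (0.366/2150) = 33.71 MPa.
P = σA = 33.71 × 2150 = 72.47 kN.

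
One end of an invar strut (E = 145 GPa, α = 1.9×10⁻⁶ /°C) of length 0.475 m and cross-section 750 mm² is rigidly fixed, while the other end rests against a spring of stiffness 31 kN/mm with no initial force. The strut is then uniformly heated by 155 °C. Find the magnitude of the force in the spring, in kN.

P ≈ 3.82 kN

If the spring were absent the strut would lengthen by αΔT L = 1.9×10⁻⁶ × 155 × 475 = 0.1399 mm.
Let P be the compressive force at the spring. The strut shortens elastically by PL/(AE) and the spring compresses by P/k; together these equal δ_free.
P [ L/(AE) + 1/k ] = δ_free → P [ 475/(750×145×10³) + 1/(31×10³) ] = 0.1399.
P = 0.1399 / 3.663×10⁻⁵ = 3819 N.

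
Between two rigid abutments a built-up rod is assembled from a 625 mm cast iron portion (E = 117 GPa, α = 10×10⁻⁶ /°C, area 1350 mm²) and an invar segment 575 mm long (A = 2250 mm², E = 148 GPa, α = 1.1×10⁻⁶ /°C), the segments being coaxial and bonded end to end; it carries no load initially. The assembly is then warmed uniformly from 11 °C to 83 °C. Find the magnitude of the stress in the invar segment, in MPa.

σ ≈ 38.7 MPa (compressive)

Free thermal expansion of the whole bar: Σ αᵢΔT Lᵢ = 10×10⁻⁶×72×625 + 1.1×10⁻⁶×72×575 = 0.4955 mm.
The rigid supports impose zero overall length change; the single axial force P common to all segments must satisfy P Σ Lᵢ/(AᵢEᵢ) = δ_free.
The series flexibility is Σ Lᵢ/(AᵢEᵢ) = 625/(1350×117×10³) + 575/(2250×148×10³) = 5.684×10⁻⁶ mm/N.
So P = 0.4955 / 5.684×10⁻⁶ = 87.19 kN, compressive.
σ_{invar} = P / A = 87190 / 2250 = 38.75 MPa.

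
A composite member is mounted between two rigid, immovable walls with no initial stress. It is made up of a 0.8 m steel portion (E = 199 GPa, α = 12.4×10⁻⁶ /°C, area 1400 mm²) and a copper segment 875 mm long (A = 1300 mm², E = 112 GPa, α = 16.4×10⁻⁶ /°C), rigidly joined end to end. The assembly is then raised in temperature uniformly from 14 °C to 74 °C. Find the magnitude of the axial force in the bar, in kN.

P ≈ 164 kN (compressive)

If the supports were absent, the total length change would be Σ αᵢΔT Lᵢ = 12.4×10⁻⁶×60×800 + 16.4×10⁻⁶×60×875 = 1.456 mm.
The walls prevent any net length change, so an axial force P (same in every segment) develops. Compatibility: P · Σ Lᵢ/(AᵢEᵢ) = δ_free.
Σ Lᵢ/(AᵢEᵢ) = 800/(1400×199×10³) + 875/(1300×112×10³) = 8.881×10⁻⁶ mm/N.
P = 1.456 / 8.881×10⁻⁶ = 164000 N = 164 kN, compressive.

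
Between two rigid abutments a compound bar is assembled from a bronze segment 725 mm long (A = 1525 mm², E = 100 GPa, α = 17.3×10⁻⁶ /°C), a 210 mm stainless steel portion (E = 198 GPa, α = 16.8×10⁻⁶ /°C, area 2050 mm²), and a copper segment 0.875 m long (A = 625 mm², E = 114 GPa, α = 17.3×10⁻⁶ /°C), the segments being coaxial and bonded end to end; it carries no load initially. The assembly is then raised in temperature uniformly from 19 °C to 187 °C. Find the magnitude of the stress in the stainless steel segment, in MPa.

If the supports were absent, the total length change would be Σ αᵢΔT Lᵢ = 17.3×10⁻⁶×168×725 + 16.8×10⁻⁶×168×210 + 17.3×10⁻⁶×168×875 = 5.243 mm.
The rigid supports impose zero overall length change; the single axial force P common to all segments must satisfy P Σ Lᵢ/(AᵢEᵢ) = δ_free.
Σ Lᵢ/(AᵢEᵢ) = 725/(1525×100×10³) + 210/(2050×198×10³) + 875/(625×114×10³) = 1.755×10⁻⁵ mm/N.
P = 5.243 / 1.755×10⁻⁵ = 298700 N = 298.7 kN, compressive.
σ_{stainless steel} = P / A = 298700 / 2050 = 145.7 MPa.

σ ≈ 146 MPa (compressive)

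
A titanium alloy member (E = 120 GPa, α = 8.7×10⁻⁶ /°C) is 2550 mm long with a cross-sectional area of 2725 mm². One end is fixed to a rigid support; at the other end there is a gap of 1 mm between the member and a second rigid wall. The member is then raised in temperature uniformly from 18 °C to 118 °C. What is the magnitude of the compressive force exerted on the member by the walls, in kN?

P ≈ 156 kN

If the wall were absent the member would grow by αΔT L = 8.7×10⁻⁶ × 100 × 2550 = 2.219 mm.
This exceeds the 1 mm gap, so the wall pushes back. The portion of expansion that must be recovered elastically is δ_free − gap = 2.219 − 1 = 1.219 mm.
That suppressed elongation corresponds to σ = E·Δ/L = 120×10³ × 1.219/2550 = 57.34 MPa.
P = σA = 57.34 × 2725 = 156.3 kN.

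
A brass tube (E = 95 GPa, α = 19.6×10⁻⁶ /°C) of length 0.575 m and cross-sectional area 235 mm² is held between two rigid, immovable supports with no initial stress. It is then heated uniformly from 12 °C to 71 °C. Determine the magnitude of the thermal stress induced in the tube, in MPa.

σ ≈ 110 MPa (compressive)

With length fixed, the mechanical strain must cancel the thermal strain αΔT = 19.6×10⁻⁶ × 59 = 1156.4×10⁻⁶.
σ = EαΔT = 95×10³ × 19.6×10⁻⁶ × 59 = 109.9 MPa (compressive; the tube is trying to expand).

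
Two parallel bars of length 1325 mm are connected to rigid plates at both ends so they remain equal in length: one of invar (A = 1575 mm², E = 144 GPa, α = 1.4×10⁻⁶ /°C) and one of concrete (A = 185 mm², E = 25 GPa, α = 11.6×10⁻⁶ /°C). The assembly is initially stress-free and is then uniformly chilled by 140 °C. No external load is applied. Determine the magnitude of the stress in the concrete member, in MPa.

σ ≈ 35 MPa (tensile)

Equilibrium of a rigid end plate with no external load gives equal and opposite internal forces ±P in the two members. Since α_{concrete} > α_{invar}, cooling drives the concrete into tension and the invar into compression.
Compatibility of the two members (thermal + elastic change equal): (α₁ − α₂)ΔT = P·[1/(A₁E₁) + 1/(A₂E₂)].
|α₁ − α₂|·ΔT = 10.2×10⁻⁶ × 140 = 0.001428.
1/(A₁E₁) + 1/(A₂E₂) = 1/(1575×144×10³) + 1/(185×25×10³) = 2.206×10⁻⁷ N⁻¹.
So P = 0.001428 / 2.206×10⁻⁷ = 6.473 kN.
σ_{concrete} = P/A₂ = 6473/185 = 34.99 MPa, tensile.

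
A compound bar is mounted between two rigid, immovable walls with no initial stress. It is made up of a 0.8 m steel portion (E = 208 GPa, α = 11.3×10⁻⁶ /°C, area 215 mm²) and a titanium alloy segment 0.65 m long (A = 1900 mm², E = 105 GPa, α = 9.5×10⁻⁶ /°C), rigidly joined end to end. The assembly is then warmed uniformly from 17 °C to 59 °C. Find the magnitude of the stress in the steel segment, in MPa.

σ ≈ 141 MPa (compressive)

If the supports were absent, the total length change would be Σ αᵢΔT Lᵢ = 11.3×10⁻⁶×42×800 + 9.5×10⁻⁶×42×650 = 0.639 mm.
The rigid supports impose zero overall length change; the single axial force P common to all segments must satisfy P Σ Lᵢ/(AᵢEᵢ) = δ_free.
Σ Lᵢ/(AᵢEᵢ) = 800/(215×208×10³) + 650/(1900×105×10³) = 2.115×10⁻⁵ mm/N.
P = 0.639 / 2.115×10⁻⁵ = 30220 N = 30.22 kN, compressive.
σ_{steel} = P / A = 30220 / 215 = 140.5 MPa.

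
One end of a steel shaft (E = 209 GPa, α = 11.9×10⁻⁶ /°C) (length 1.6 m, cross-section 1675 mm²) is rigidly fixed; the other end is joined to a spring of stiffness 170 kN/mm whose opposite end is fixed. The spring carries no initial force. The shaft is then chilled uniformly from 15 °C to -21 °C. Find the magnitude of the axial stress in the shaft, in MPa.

If the spring were absent the shaft would shorten by αΔT L = 11.9×10⁻⁶ × 36 × 1600 = 0.6854 mm.
With a force P in the spring, the elastic change of the shaft is PL/(AE) and that of the spring is P/k; compatibility requires their sum to equal δ_free.
So P = δ_free / [L/(AE) + 1/k] = 0.6854 / [ 1600/(1675×209×10³) + 1/(170×10³) ].
P = 0.6854 / 1.045×10⁻⁵ = 65570 N.
σ = P/A = 65570/1675 = 39.15 MPa.

σ ≈ 39.1 MPa (tensile)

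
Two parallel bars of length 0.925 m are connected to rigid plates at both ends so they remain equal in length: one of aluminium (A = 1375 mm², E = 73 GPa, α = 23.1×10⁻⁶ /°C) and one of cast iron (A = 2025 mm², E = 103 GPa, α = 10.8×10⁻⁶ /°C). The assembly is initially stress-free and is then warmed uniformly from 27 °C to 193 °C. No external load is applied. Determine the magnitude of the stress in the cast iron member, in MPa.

Both members must finish at the same length. With the larger α, the aluminium tends to over-expand; the plates restrain it, putting the aluminium in compression and the cast iron in tension. With no external load the two internal forces are equal and opposite, magnitude P.
Compatibility of the two members (thermal + elastic change equal): (α₁ − α₂)ΔT = P·[1/(A₁E₁) + 1/(A₂E₂)].
|α₁ − α₂|·ΔT = 12.3×10⁻⁶ × 166 = 0.002042.
1/(A₁E₁) + 1/(A₂E₂) = 1/(1375×73×10³) + 1/(2025×103×10³) = 1.476×10⁻⁸ N⁻¹.
So P = 0.002042 / 1.476×10⁻⁸ = 138.4 kN.
σ_{cast iron} = P/A₂ = 138400/2025 = 68.33 MPa, tensile.

σ ≈ 68.3 MPa (tensile)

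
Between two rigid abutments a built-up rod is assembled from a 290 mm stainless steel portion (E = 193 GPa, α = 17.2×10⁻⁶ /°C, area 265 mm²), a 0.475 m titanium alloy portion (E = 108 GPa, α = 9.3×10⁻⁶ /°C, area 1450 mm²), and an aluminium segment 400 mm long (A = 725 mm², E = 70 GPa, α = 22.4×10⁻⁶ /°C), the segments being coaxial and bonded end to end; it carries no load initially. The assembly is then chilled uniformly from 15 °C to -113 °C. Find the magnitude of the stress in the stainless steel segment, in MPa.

If the supports were absent, the total length change would be Σ αᵢΔT Lᵢ = 17.2×10⁻⁶×128×290 + 9.3×10⁻⁶×128×475 + 22.4×10⁻⁶×128×400 = 2.351 mm.
The walls prevent any net length change, so an axial force P (same in every segment) develops. Compatibility: P · Σ Lᵢ/(AᵢEᵢ) = δ_free.
The series flexibility is Σ Lᵢ/(AᵢEᵢ) = 290/(265×193×10³) + 475/(1450×108×10³) + 400/(725×70×10³) = 1.659×10⁻⁵ mm/N.
P = 2.351 / 1.659×10⁻⁵ = 141700 N = 141.7 kN, tensile.
σ_{stainless steel} = P / A = 141700 / 265 = 534.9 MPa.

σ ≈ 535 MPa (tensile)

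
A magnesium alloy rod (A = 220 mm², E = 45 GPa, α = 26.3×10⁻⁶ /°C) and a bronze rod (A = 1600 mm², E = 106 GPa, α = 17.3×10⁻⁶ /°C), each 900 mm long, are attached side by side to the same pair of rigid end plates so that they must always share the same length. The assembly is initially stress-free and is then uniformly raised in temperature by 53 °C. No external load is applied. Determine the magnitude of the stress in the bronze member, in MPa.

σ ≈ 2.79 MPa (tensile)

The magnesium alloy has the larger α, so on heating it would change length more than the bronze if both were free. The rigid plates force a common final length, so the magnesium alloy is put into compression and the bronze into tension, with equal and opposite forces P (no external load).
Equating the net (thermal + elastic) strains gives |α₁ − α₂|·ΔT = P·[1/(A₁E₁) + 1/(A₂E₂)].
|α₁ − α₂|·ΔT = 9×10⁻⁶ × 53 = 0.000477.
1/(A₁E₁) + 1/(A₂E₂) = 1/(220×45×10³) + 1/(1600×106×10³) = 1.069×10⁻⁷ N⁻¹.
P = 0.000477 / 1.069×10⁻⁷ = 4462 N = 4.462 kN.
σ_{bronze} = P/A₂ = 4462/1600 = 2.789 MPa, tensile.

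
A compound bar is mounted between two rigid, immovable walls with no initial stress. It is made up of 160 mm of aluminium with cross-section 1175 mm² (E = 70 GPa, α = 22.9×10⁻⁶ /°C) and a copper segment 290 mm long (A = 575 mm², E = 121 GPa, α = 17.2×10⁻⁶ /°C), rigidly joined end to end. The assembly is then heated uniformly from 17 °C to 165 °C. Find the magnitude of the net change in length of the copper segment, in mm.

Free thermal expansion of the whole bar: Σ αᵢΔT Lᵢ = 22.9×10⁻⁶×148×160 + 17.2×10⁻⁶×148×290 = 1.28 mm.
The rigid supports impose zero overall length change; the single axial force P common to all segments must satisfy P Σ Lᵢ/(AᵢEᵢ) = δ_free.
The series flexibility is Σ Lᵢ/(AᵢEᵢ) = 160/(1175×70×10³) + 290/(575×121×10³) = 6.113×10⁻⁶ mm/N.
Hence P = δ_free / Σ(L/AE) = 1.28/6.113×10⁻⁶ = 209.5 kN (compressive).
For the copper segment, free thermal change = 17.2×10⁻⁶×148×290 = 0.7382 mm and elastic change from P = 209500×290/(575×121×10³) = 0.873 mm; these oppose, so the net change is 0.135 mm (segment shortens).

|ΔL| ≈ 0.135 mm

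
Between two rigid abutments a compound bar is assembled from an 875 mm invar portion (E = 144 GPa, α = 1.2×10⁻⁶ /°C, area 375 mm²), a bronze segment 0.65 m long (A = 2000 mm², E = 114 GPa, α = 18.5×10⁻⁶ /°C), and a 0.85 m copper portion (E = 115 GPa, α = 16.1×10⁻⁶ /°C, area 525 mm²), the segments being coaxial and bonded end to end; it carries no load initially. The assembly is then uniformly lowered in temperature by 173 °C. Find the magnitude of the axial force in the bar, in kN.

If the supports were absent, the total length change would be Σ αᵢΔT Lᵢ = 1.2×10⁻⁶×173×875 + 18.5×10⁻⁶×173×650 + 16.1×10⁻⁶×173×850 = 4.629 mm.
The rigid supports impose zero overall length change; the single axial force P common to all segments must satisfy P Σ Lᵢ/(AᵢEᵢ) = δ_free.
The series flexibility is Σ Lᵢ/(AᵢEᵢ) = 875/(375×144×10³) + 650/(2000×114×10³) + 850/(525×115×10³) = 3.313×10⁻⁵ mm/N.
P = 4.629 / 3.313×10⁻⁵ = 139700 N = 139.7 kN, tensile.

P ≈ 140 kN (tensile)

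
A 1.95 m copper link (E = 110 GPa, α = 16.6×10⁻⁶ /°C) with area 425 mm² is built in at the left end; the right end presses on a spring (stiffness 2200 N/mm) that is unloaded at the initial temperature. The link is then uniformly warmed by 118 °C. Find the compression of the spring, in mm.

δ ≈ 3.5 mm

If the spring were absent the link would lengthen by αΔT L = 16.6×10⁻⁶ × 118 × 1950 = 3.82 mm.
Let P be the compressive force at the spring. The link shortens elastically by PL/(AE) and the spring compresses by P/k; together these equal δ_free.
So P = δ_free / [L/(AE) + 1/k] = 3.82 / [ 1950/(425×110×10³) + 1/(2200) ].
P = 3.82 / 0.0004963 = 7697 N.
Spring compression = P/k = 7697/(2200) = 3.499 mm.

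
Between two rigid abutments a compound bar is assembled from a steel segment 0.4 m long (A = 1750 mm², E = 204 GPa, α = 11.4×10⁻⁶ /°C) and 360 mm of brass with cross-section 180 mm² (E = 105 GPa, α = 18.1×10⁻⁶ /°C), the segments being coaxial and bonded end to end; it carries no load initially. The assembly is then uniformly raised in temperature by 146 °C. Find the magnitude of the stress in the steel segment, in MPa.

If the supports were absent, the total length change would be Σ αᵢΔT Lᵢ = 11.4×10⁻⁶×146×400 + 18.1×10⁻⁶×146×360 = 1.617 mm.
The rigid supports impose zero overall length change; the single axial force P common to all segments must satisfy P Σ Lᵢ/(AᵢEᵢ) = δ_free.
Σ Lᵢ/(AᵢEᵢ) = 400/(1750×204×10³) + 360/(180×105×10³) = 2.017×10⁻⁵ mm/N.
P = 1.617 / 2.017×10⁻⁵ = 80180 N = 80.18 kN, compressive.
σ_{steel} = P / A = 80180 / 1750 = 45.82 MPa.

σ ≈ 45.8 MPa (compressive)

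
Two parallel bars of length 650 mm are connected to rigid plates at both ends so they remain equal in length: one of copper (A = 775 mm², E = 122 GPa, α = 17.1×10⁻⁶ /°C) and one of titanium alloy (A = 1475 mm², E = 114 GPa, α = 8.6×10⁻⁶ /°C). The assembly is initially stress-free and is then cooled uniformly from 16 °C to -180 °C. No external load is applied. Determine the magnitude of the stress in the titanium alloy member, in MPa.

σ ≈ 68.4 MPa (compressive)

The copper has the larger α, so on cooling it would change length more than the titanium alloy if both were free. The rigid plates force a common final length, so the copper is put into tension and the titanium alloy into compression, with equal and opposite forces P (no external load).
Setting the final lengths equal and cancelling L: (α₁ − α₂)ΔT = P/(A₁E₁) + P/(A₂E₂).
|α₁ − α₂|·ΔT = 8.5×10⁻⁶ × 196 = 0.001666.
1/(A₁E₁) + 1/(A₂E₂) = 1/(775×122×10³) + 1/(1475×114×10³) = 1.652×10⁻⁸ N⁻¹.
So P = 0.001666 / 1.652×10⁻⁸ = 100.8 kN.
σ_{titanium alloy} = P/A₂ = 100800/1475 = 68.36 MPa, compressive.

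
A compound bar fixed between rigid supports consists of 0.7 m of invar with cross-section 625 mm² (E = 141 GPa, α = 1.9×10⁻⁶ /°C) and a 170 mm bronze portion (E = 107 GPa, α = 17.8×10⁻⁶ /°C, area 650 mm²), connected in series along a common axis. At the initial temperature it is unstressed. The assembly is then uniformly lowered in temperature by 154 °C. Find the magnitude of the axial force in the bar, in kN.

P ≈ 64.6 kN (tensile)

Free thermal contraction of the whole bar: Σ αᵢΔT Lᵢ = 1.9×10⁻⁶×154×700 + 17.8×10⁻⁶×154×170 = 0.6708 mm.
The rigid supports impose zero overall length change; the single axial force P common to all segments must satisfy P Σ Lᵢ/(AᵢEᵢ) = δ_free.
The series flexibility is Σ Lᵢ/(AᵢEᵢ) = 700/(625×141×10³) + 170/(650×107×10³) = 1.039×10⁻⁵ mm/N.
So P = 0.6708 / 1.039×10⁻⁵ = 64.58 kN, tensile.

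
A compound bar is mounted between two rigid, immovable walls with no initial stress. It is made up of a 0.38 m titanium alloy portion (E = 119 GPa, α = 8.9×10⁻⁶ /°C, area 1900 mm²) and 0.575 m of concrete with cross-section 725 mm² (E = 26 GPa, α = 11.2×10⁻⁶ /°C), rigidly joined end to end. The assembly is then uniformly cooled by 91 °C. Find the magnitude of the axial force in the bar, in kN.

P ≈ 27.8 kN (tensile)

Free thermal contraction of the whole bar: Σ αᵢΔT Lᵢ = 8.9×10⁻⁶×91×380 + 11.2×10⁻⁶×91×575 = 0.8938 mm.
The walls prevent any net length change, so an axial force P (same in every segment) develops. Compatibility: P · Σ Lᵢ/(AᵢEᵢ) = δ_free.
The series flexibility is Σ Lᵢ/(AᵢEᵢ) = 380/(1900×119×10³) + 575/(725×26×10³) = 3.218×10⁻⁵ mm/N.
Hence P = δ_free / Σ(L/AE) = 0.8938/3.218×10⁻⁵ = 27.77 kN (tensile).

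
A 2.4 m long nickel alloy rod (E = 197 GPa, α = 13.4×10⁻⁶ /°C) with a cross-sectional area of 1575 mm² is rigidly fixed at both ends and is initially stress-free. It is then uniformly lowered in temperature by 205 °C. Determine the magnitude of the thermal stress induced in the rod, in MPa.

σ ≈ 541 MPa (tensile)

The supports are rigid, so the total axial strain is zero. The restrained thermal strain is ε = αΔT = 13.4×10⁻⁶ × 205 = 2747×10⁻⁶.
Hence σ = E·αΔT = 197×10³ × 2747×10⁻⁶ = 541.2 MPa, tensile.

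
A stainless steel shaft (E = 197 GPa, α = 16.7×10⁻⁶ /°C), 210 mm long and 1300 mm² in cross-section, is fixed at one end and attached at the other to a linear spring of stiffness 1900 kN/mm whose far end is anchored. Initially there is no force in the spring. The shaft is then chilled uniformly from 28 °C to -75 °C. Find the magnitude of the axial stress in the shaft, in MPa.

The unrestrained thermal change is αΔT L = 16.7×10⁻⁶ × 103 × 210 = 0.3612 mm.
With a force P in the spring, the elastic change of the shaft is PL/(AE) and that of the spring is P/k; compatibility requires their sum to equal δ_free.
So P = δ_free / [L/(AE) + 1/k] = 0.3612 / [ 210/(1300×197×10³) + 1/(1900×10³) ].
P = 0.3612 / 1.346×10⁻⁶ = 268300 N.
σ = P/A = 268300/1300 = 206.4 MPa.

σ ≈ 206 MPa (tensile)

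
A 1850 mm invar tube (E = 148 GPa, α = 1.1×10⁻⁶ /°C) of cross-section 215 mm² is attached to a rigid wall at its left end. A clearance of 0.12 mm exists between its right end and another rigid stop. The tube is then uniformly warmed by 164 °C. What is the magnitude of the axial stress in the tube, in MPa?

Unrestrained expansion: δ_free = αΔT L = 1.1×10⁻⁶ × 164 × 1850 = 0.3337 mm.
After closing the 0.12 mm clearance, 0.3337 − 0.12 = 0.2137 mm of expansion remains to be suppressed by the wall.
That suppressed elongation corresponds to σ = E·Δ/L = 148×10³ × 0.2137/1850 = 17.1 MPa.

σ ≈ 17.1 MPa (compressive)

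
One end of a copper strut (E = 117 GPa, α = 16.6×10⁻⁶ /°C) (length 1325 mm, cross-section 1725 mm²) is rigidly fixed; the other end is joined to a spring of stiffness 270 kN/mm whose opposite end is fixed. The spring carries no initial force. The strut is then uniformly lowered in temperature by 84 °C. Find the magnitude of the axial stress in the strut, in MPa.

Free thermal contraction: δ_free = αΔT L = 16.6×10⁻⁶ × 84 × 1325 = 1.848 mm.
Let P be the tensile force in the spring. The strut extends elastically by PL/(AE) and the spring stretches by P/k; together these equal δ_free.
P [ L/(AE) + 1/k ] = δ_free → P [ 1325/(1725×117×10³) + 1/(270×10³) ] = 1.848.
P = 1.848 / 1.027×10⁻⁵ = 179900 N.
σ = P/A = 179900/1725 = 104.3 MPa.

σ ≈ 104 MPa (tensile)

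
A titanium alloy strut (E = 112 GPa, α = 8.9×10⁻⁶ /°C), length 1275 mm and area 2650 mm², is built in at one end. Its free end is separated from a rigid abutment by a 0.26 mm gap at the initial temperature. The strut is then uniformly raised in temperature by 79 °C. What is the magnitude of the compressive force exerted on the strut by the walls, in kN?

P ≈ 148 kN

Unrestrained expansion: δ_free = αΔT L = 8.9×10⁻⁶ × 79 × 1275 = 0.8965 mm.
This exceeds the 0.26 mm gap, so the wall pushes back. The portion of expansion that must be recovered elastically is δ_free − gap = 0.8965 − 0.26 = 0.6365 mm.
That suppressed elongation corresponds to σ = E·Δ/L = 112×10³ × 0.6365/1275 = 55.91 MPa.
P = σA = 55.91 × 2650 = 148.2 kN.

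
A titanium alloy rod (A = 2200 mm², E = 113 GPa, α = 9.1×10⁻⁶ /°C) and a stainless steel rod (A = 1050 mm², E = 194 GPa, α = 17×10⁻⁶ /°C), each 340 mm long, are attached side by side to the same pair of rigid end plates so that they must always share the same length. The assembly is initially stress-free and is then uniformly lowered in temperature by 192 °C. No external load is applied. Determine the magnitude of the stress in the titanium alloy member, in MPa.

σ ≈ 77.2 MPa (compressive)

The stainless steel has the larger α, so on cooling it would change length more than the titanium alloy if both were free. The rigid plates force a common final length, so the stainless steel is put into tension and the titanium alloy into compression, with equal and opposite forces P (no external load).
Compatibility of the two members (thermal + elastic change equal): (α₁ − α₂)ΔT = P·[1/(A₁E₁) + 1/(A₂E₂)].
|α₁ − α₂|·ΔT = 7.9×10⁻⁶ × 192 = 0.001517.
1/(A₁E₁) + 1/(A₂E₂) = 1/(2200×113×10³) + 1/(1050×194×10³) = 8.932×10⁻⁹ N⁻¹.
So P = 0.001517 / 8.932×10⁻⁹ = 169.8 kN.
σ_{titanium alloy} = P/A₁ = 169800/2200 = 77.19 MPa, compressive.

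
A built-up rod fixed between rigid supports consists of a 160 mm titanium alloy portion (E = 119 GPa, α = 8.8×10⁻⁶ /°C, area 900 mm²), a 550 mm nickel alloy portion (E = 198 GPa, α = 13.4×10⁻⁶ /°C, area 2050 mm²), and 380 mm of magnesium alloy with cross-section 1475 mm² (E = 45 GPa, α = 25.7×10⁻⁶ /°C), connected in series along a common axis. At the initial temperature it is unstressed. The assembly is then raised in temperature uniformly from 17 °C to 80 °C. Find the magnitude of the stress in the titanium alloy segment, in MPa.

σ ≈ 151 MPa (compressive)

With the walls removed the bar would change length by δ_free = Σ αᵢΔT Lᵢ = 8.8×10⁻⁶×63×160 + 13.4×10⁻⁶×63×550 + 25.7×10⁻⁶×63×380 = 1.168 mm.
The walls prevent any net length change, so an axial force P (same in every segment) develops. Compatibility: P · Σ Lᵢ/(AᵢEᵢ) = δ_free.
The series flexibility is Σ Lᵢ/(AᵢEᵢ) = 160/(900×119×10³) + 550/(2050×198×10³) + 380/(1475×45×10³) = 8.574×10⁻⁶ mm/N.
Hence P = δ_free / Σ(L/AE) = 1.168/8.574×10⁻⁶ = 136.3 kN (compressive).
σ_{titanium alloy} = P / A = 136300 / 900 = 151.4 MPa.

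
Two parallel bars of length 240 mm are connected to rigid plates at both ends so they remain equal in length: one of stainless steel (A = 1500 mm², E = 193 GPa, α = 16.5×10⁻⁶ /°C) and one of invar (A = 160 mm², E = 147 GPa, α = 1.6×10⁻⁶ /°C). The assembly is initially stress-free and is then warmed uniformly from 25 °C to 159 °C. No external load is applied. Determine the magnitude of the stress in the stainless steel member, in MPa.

σ ≈ 29 MPa (compressive)

Equilibrium of a rigid end plate with no external load gives equal and opposite internal forces ±P in the two members. Since α_{stainless steel} > α_{invar}, heating drives the stainless steel into compression and the invar into tension.
Compatibility of the two members (thermal + elastic change equal): (α₁ − α₂)ΔT = P·[1/(A₁E₁) + 1/(A₂E₂)].
|α₁ − α₂|·ΔT = 14.9×10⁻⁶ × 134 = 0.001997.
1/(A₁E₁) + 1/(A₂E₂) = 1/(1500×193×10³) + 1/(160×147×10³) = 4.597×10⁻⁸ N⁻¹.
So P = 0.001997 / 4.597×10⁻⁸ = 43.43 kN.
σ_{stainless steel} = P/A₁ = 43430/1500 = 28.95 MPa, compressive.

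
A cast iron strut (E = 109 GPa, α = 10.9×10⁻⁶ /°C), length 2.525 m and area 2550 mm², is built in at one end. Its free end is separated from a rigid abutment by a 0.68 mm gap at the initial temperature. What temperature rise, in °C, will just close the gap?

ΔT ≈ 24.7 °C

Contact occurs when the free expansion equals the gap: αΔT L = 0.68 mm.
ΔT = 0.68 / (10.9×10⁻⁶ × 2525) = 24.71 °C.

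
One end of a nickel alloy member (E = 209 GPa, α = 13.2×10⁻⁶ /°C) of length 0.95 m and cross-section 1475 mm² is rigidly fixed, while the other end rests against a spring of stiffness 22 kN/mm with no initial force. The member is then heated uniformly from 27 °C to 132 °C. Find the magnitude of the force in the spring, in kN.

Free thermal expansion: δ_free = αΔT L = 13.2×10⁻⁶ × 105 × 950 = 1.317 mm.
Let P be the compressive force at the spring. The member shortens elastically by PL/(AE) and the spring compresses by P/k; together these equal δ_free.
P [ L/(AE) + 1/k ] = δ_free → P [ 950/(1475×209×10³) + 1/(22×10³) ] = 1.317.
P = 1.317 / 4.854×10⁻⁵ = 27130 N.

P ≈ 27.1 kN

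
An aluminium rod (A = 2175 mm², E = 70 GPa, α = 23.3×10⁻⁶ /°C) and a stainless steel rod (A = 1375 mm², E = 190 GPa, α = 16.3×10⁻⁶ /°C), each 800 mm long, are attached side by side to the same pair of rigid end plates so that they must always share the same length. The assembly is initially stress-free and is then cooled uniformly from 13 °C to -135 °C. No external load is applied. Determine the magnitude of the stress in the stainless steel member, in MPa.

The aluminium has the larger α, so on cooling it would change length more than the stainless steel if both were free. The rigid plates force a common final length, so the aluminium is put into tension and the stainless steel into compression, with equal and opposite forces P (no external load).
Compatibility of the two members (thermal + elastic change equal): (α₁ − α₂)ΔT = P·[1/(A₁E₁) + 1/(A₂E₂)].
|α₁ − α₂|·ΔT = 7×10⁻⁶ × 148 = 0.001036.
1/(A₁E₁) + 1/(A₂E₂) = 1/(2175×70×10³) + 1/(1375×190×10³) = 1.04×10⁻⁸ N⁻¹.
P = 0.001036 / 1.04×10⁻⁸ = 99650 N = 99.65 kN.
σ_{stainless steel} = P/A₂ = 99650/1375 = 72.48 MPa, compressive.

σ ≈ 72.5 MPa (compressive)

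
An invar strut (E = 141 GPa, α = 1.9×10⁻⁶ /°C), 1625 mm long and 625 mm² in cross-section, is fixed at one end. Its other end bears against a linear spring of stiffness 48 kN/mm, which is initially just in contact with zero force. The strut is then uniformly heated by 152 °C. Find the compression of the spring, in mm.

δ ≈ 0.249 mm

Free thermal expansion: δ_free = αΔT L = 1.9×10⁻⁶ × 152 × 1625 = 0.4693 mm.
Let P be the compressive force at the spring. The strut shortens elastically by PL/(AE) and the spring compresses by P/k; together these equal δ_free.
P [ L/(AE) + 1/k ] = δ_free → P [ 1625/(625×141×10³) + 1/(48×10³) ] = 0.4693.
P = 0.4693 / 3.927×10⁻⁵ = 11950 N.
Spring compression = P/k = 11950/(48×10³) = 0.249 mm.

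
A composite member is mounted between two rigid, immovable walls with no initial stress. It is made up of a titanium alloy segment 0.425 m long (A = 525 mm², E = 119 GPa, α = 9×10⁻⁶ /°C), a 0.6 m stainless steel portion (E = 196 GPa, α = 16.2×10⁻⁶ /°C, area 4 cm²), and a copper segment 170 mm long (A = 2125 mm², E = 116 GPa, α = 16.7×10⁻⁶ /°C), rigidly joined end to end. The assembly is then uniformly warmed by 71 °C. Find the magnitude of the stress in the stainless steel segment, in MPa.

σ ≈ 192 MPa (compressive)

If the supports were absent, the total length change would be Σ αᵢΔT Lᵢ = 9×10⁻⁶×71×425 + 16.2×10⁻⁶×71×600 + 16.7×10⁻⁶×71×170 = 1.163 mm.
Since the ends are fixed, an axial force P builds up, equal in every segment, with P · Σ Lᵢ/(AᵢEᵢ) = δ_free.
The series flexibility is Σ Lᵢ/(AᵢEᵢ) = 425/(525×119×10³) + 600/(400×196×10³) + 170/(2125×116×10³) = 1.515×10⁻⁵ mm/N.
Hence P = δ_free / Σ(L/AE) = 1.163/1.515×10⁻⁵ = 76.81 kN (compressive).
σ_{stainless steel} = P / A = 76810 / 400 = 192 MPa.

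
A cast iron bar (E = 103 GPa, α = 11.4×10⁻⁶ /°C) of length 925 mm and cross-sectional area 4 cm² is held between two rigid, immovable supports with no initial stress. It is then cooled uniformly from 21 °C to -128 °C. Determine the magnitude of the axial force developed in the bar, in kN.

P ≈ 70 kN (tensile)

With zero net strain, σ = E·αΔT = 103 GPa × 11.4×10⁻⁶ × 149 = 175 MPa.
Axial force P = σA = 175 × 400 = 69980 N = 69.98 kN, tensile.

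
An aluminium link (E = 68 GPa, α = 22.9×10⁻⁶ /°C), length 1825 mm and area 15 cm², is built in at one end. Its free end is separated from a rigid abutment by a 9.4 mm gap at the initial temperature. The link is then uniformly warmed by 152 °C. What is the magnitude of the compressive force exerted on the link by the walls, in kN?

Unrestrained expansion: δ_free = αΔT L = 22.9×10⁻⁶ × 152 × 1825 = 6.352 mm.
This is smaller than the 9.4 mm clearance, so the link expands freely without reaching the stop — the stress is zero.

P ≈ 0 kN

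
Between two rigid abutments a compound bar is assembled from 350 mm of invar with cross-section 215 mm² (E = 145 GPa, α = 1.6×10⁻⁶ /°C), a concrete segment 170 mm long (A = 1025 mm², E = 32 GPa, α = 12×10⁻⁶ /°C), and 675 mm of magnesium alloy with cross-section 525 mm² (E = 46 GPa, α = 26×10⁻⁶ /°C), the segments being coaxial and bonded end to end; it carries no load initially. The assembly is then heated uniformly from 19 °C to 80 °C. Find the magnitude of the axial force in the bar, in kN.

Free thermal expansion of the whole bar: Σ αᵢΔT Lᵢ = 1.6×10⁻⁶×61×350 + 12×10⁻⁶×61×170 + 26×10⁻⁶×61×675 = 1.229 mm.
The rigid supports impose zero overall length change; the single axial force P common to all segments must satisfy P Σ Lᵢ/(AᵢEᵢ) = δ_free.
The series flexibility is Σ Lᵢ/(AᵢEᵢ) = 350/(215×145×10³) + 170/(1025×32×10³) + 675/(525×46×10³) = 4.436×10⁻⁵ mm/N.
Hence P = δ_free / Σ(L/AE) = 1.229/4.436×10⁻⁵ = 27.71 kN (compressive).

P ≈ 27.7 kN (compressive)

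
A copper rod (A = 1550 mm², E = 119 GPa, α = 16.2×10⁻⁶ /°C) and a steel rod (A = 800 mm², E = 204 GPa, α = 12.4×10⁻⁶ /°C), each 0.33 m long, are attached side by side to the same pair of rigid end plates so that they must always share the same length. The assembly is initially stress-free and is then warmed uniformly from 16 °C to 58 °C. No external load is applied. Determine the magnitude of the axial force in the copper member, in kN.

P ≈ 13.8 kN (compressive in the copper)

Both members must finish at the same length. With the larger α, the copper tends to over-expand; the plates restrain it, putting the copper in compression and the steel in tension. With no external load the two internal forces are equal and opposite, magnitude P.
Setting the final lengths equal and cancelling L: (α₁ − α₂)ΔT = P/(A₁E₁) + P/(A₂E₂).
|α₁ − α₂|·ΔT = 3.8×10⁻⁶ × 42 = 0.0001596.
1/(A₁E₁) + 1/(A₂E₂) = 1/(1550×119×10³) + 1/(800×204×10³) = 1.155×10⁻⁸ N⁻¹.
So P = 0.0001596 / 1.155×10⁻⁸ = 13.82 kN.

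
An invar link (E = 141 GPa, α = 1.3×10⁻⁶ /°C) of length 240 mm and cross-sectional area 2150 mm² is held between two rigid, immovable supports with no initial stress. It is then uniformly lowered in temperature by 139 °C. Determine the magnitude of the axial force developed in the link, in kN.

P ≈ 54.8 kN (tensile)

Full restraint means ε = 0, so the stress is σ = EαΔT = 141×10³ × 1.3×10⁻⁶ × 139 = 25.48 MPa.
Axial force P = σA = 25.48 × 2150 = 54780 N = 54.78 kN, tensile.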